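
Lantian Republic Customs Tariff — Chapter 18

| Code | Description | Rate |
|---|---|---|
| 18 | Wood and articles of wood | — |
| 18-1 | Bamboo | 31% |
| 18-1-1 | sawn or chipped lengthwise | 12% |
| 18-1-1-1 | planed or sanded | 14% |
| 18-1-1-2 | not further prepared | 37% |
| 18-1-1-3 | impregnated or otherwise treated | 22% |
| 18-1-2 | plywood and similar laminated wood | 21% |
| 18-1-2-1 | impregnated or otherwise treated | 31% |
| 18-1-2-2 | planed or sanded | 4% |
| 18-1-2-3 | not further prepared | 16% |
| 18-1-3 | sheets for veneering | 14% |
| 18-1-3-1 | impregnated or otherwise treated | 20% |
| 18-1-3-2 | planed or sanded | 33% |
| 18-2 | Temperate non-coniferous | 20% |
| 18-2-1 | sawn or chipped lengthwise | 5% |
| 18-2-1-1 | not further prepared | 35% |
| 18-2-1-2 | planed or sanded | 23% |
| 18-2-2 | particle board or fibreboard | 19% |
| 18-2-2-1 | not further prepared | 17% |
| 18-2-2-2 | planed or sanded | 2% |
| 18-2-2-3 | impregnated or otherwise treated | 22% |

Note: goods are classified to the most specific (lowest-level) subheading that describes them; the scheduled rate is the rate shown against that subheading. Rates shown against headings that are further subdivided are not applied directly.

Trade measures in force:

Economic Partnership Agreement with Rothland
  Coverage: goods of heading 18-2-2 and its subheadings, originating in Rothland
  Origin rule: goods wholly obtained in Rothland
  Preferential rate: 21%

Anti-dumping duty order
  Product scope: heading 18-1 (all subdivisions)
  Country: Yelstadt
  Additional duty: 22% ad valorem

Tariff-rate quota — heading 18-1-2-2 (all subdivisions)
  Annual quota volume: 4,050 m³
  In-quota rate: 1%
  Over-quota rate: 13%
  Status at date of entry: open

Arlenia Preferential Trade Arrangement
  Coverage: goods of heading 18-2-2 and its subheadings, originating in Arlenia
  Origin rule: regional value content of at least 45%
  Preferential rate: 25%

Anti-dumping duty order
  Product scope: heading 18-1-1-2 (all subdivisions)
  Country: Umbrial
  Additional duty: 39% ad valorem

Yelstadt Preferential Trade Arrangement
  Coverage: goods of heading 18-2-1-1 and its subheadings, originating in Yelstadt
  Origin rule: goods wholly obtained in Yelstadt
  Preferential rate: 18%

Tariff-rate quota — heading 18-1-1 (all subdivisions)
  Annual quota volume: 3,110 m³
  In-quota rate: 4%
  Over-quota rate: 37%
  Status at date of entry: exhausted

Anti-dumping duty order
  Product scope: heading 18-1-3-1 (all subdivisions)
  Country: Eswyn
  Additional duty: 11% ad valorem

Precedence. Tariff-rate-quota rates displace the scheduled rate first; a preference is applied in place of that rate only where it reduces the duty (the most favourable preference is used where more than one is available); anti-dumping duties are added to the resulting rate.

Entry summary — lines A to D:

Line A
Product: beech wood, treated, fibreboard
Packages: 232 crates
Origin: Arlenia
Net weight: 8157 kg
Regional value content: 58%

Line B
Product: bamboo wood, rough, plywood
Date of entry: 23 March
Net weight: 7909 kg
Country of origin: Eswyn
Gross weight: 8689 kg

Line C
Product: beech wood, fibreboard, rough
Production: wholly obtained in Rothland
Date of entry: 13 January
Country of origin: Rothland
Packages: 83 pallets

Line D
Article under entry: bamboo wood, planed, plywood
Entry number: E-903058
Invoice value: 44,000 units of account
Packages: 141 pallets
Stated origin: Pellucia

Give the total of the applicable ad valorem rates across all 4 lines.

56%

Line A: beech → 18-2; fibreboard → 18-2-2; treated → 18-2-2-3. Scheduled 22%. Arlenia agreement on 18-2-2: RVC ≥ 45% → 25% available; preference 25% not lower than 22% → no reduction. → 22%.
Line B: bamboo → 18-1; plywood → 18-1-2; rough → 18-1-2-3. Scheduled 16%. No special measure applies. → 16%.
Line C: beech → 18-2; fibreboard → 18-2-2; rough → 18-2-2-1. Scheduled 17%. Rothland agreement on 18-2-2: wholly obtained → 21% available; preference 21% not lower than 17% → no reduction. → 17%.
Line D: bamboo → 18-1; plywood → 18-1-2; planed → 18-1-2-2. Scheduled 4%. quota on 18-1-2-2 open → in-quota 1%. → 1%.
Sum: 22% + 16% + 17% + 1% = 56%.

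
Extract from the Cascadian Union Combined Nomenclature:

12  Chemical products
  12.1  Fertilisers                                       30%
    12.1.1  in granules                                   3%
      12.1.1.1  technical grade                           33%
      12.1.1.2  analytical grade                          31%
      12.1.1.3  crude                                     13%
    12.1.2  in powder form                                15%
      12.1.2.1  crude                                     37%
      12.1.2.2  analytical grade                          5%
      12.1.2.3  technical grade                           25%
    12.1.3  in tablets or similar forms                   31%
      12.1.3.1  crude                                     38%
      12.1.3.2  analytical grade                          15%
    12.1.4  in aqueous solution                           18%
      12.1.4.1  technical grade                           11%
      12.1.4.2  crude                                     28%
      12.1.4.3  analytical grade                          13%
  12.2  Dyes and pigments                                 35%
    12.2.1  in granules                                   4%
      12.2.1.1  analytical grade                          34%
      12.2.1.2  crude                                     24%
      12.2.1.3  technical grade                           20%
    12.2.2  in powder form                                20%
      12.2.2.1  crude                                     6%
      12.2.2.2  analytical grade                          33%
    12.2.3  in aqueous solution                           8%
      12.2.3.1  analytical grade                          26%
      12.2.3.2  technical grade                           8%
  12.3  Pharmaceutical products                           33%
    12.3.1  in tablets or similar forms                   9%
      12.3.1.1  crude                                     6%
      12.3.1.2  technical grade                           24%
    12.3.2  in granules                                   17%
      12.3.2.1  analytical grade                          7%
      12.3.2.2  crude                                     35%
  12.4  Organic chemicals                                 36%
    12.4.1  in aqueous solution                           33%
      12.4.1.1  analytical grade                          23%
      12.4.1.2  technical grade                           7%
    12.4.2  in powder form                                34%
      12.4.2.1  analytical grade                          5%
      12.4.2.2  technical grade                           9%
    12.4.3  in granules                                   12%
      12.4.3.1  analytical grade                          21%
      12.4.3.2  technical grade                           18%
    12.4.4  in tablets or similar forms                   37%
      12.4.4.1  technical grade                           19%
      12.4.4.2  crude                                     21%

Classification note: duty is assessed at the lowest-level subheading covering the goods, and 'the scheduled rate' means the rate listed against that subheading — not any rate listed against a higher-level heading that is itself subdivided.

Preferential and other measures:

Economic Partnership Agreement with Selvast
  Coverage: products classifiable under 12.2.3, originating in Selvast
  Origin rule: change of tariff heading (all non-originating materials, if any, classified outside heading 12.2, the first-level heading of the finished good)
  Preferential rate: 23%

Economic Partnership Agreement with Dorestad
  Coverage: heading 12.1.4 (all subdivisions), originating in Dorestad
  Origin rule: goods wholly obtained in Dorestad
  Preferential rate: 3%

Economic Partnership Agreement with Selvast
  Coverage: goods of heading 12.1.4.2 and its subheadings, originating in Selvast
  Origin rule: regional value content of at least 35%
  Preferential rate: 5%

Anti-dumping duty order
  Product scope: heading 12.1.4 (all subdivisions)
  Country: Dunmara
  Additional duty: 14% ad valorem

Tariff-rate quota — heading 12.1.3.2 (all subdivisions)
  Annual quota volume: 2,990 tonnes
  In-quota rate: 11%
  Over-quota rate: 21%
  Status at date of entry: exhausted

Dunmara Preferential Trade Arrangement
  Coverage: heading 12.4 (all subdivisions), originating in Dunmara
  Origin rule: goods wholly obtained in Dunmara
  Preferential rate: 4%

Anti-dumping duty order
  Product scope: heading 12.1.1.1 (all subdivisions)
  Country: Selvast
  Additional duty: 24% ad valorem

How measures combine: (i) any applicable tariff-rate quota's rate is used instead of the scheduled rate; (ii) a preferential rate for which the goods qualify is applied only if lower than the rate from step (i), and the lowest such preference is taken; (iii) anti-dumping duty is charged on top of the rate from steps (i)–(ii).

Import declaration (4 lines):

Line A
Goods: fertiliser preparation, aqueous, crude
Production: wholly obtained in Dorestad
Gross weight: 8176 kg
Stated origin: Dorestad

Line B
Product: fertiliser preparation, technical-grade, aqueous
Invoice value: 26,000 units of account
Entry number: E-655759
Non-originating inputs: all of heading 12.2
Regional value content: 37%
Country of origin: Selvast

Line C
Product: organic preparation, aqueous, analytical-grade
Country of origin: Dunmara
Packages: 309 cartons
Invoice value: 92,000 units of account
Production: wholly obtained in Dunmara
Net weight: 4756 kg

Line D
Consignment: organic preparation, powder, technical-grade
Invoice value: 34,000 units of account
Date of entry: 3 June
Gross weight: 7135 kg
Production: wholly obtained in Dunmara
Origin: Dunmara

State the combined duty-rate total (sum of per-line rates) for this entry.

Line A: fertiliser → 12.1; aqueous → 12.1.4; crude → 12.1.4.2. Scheduled 28%. Dorestad agreement on 12.1.4: wholly obtained → 3% available; preferential 3%. → 3%.
Line B: fertiliser → 12.1; aqueous → 12.1.4; technical-grade → 12.1.4.1. Scheduled 11%. Selvast agreement on 12.2.3: 12.1.4.1 not covered; Selvast agreement on 12.1.4.2: 12.1.4.1 not covered. → 11%.
Line C: organic → 12.4; aqueous → 12.4.1; analytical-grade → 12.4.1.1. Scheduled 23%. Dunmara agreement on 12.4: wholly obtained → 4% available; preferential 4%. → 4%.
Line D: organic → 12.4; powder → 12.4.2; technical-grade → 12.4.2.2. Scheduled 9%. Dunmara agreement on 12.4: wholly obtained → 4% available; preferential 4%. → 4%.
Sum: 3% + 11% + 4% + 4% = 22%.

22%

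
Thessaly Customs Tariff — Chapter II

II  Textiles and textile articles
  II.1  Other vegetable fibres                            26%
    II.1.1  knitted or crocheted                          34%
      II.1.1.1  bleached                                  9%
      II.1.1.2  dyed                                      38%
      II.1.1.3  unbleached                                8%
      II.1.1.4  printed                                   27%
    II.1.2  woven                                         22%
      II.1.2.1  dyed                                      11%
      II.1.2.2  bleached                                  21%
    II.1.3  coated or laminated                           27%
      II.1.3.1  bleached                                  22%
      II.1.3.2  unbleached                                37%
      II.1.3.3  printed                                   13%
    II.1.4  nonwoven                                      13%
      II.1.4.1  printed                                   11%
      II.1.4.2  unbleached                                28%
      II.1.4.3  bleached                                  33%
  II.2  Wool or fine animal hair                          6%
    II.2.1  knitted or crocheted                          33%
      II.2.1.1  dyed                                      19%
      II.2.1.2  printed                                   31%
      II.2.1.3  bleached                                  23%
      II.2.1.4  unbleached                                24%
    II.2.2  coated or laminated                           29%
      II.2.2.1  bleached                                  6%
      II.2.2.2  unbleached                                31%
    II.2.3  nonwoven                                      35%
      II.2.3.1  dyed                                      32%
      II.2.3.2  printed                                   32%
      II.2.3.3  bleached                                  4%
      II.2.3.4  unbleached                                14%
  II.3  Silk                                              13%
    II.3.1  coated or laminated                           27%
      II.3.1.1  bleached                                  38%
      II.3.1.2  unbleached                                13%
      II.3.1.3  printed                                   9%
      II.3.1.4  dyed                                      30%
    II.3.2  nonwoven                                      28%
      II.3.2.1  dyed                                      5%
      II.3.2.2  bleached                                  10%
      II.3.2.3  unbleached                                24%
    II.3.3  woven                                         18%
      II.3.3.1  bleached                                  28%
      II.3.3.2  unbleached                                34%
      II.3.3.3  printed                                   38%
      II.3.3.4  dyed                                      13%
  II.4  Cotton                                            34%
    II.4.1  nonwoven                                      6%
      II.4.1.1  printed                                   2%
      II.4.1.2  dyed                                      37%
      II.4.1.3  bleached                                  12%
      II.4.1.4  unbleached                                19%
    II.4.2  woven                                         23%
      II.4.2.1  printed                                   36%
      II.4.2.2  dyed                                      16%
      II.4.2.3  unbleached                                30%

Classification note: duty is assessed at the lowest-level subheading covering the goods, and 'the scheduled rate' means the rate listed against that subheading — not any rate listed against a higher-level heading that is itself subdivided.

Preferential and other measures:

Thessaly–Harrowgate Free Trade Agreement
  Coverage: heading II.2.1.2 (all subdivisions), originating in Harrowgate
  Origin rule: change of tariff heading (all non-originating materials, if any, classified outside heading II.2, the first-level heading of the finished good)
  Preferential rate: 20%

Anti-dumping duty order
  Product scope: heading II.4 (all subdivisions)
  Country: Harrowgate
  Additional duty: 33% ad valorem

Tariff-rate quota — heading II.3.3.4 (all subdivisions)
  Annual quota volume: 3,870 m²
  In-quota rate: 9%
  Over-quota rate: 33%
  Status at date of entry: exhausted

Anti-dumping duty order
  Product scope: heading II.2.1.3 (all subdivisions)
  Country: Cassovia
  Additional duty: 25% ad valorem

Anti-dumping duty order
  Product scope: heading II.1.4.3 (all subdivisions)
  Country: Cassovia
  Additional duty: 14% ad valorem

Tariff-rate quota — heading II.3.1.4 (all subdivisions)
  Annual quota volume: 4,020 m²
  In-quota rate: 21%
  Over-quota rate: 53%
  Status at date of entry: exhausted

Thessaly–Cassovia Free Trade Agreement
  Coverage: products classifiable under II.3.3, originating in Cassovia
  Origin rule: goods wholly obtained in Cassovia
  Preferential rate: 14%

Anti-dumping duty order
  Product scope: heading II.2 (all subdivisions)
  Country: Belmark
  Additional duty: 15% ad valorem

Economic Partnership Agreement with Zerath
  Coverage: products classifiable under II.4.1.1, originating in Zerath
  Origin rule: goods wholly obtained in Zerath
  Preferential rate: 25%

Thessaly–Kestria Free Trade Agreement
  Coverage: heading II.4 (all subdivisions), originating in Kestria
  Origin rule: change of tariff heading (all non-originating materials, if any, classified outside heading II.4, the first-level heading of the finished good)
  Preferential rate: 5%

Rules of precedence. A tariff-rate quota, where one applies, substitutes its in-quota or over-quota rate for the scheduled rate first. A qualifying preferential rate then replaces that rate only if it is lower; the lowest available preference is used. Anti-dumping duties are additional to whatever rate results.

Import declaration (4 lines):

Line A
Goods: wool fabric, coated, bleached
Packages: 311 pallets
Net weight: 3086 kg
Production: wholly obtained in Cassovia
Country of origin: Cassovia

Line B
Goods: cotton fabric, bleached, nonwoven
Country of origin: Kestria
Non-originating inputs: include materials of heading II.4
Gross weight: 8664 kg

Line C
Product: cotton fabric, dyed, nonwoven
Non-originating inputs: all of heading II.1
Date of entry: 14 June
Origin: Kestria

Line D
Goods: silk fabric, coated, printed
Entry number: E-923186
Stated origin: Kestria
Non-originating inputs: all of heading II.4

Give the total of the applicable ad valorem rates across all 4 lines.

32%

Line A: wool → II.2; coated → II.2.2; bleached → II.2.2.1. Scheduled 6%. Cassovia agreement on II.3.3: II.2.2.1 not covered. → 6%.
Line B: cotton → II.4; nonwoven → II.4.1; bleached → II.4.1.3. Scheduled 12%. Kestria agreement on II.4: CTH not met. → 12%.
Line C: cotton → II.4; nonwoven → II.4.1; dyed → II.4.1.2. Scheduled 37%. Kestria agreement on II.4: CTH met → 5% available; preferential 5%. → 5%.
Line D: silk → II.3; coated → II.3.1; printed → II.3.1.3. Scheduled 9%. Kestria agreement on II.4: II.3.1.3 not covered. → 9%.
Sum: 6% + 12% + 5% + 9% = 32%.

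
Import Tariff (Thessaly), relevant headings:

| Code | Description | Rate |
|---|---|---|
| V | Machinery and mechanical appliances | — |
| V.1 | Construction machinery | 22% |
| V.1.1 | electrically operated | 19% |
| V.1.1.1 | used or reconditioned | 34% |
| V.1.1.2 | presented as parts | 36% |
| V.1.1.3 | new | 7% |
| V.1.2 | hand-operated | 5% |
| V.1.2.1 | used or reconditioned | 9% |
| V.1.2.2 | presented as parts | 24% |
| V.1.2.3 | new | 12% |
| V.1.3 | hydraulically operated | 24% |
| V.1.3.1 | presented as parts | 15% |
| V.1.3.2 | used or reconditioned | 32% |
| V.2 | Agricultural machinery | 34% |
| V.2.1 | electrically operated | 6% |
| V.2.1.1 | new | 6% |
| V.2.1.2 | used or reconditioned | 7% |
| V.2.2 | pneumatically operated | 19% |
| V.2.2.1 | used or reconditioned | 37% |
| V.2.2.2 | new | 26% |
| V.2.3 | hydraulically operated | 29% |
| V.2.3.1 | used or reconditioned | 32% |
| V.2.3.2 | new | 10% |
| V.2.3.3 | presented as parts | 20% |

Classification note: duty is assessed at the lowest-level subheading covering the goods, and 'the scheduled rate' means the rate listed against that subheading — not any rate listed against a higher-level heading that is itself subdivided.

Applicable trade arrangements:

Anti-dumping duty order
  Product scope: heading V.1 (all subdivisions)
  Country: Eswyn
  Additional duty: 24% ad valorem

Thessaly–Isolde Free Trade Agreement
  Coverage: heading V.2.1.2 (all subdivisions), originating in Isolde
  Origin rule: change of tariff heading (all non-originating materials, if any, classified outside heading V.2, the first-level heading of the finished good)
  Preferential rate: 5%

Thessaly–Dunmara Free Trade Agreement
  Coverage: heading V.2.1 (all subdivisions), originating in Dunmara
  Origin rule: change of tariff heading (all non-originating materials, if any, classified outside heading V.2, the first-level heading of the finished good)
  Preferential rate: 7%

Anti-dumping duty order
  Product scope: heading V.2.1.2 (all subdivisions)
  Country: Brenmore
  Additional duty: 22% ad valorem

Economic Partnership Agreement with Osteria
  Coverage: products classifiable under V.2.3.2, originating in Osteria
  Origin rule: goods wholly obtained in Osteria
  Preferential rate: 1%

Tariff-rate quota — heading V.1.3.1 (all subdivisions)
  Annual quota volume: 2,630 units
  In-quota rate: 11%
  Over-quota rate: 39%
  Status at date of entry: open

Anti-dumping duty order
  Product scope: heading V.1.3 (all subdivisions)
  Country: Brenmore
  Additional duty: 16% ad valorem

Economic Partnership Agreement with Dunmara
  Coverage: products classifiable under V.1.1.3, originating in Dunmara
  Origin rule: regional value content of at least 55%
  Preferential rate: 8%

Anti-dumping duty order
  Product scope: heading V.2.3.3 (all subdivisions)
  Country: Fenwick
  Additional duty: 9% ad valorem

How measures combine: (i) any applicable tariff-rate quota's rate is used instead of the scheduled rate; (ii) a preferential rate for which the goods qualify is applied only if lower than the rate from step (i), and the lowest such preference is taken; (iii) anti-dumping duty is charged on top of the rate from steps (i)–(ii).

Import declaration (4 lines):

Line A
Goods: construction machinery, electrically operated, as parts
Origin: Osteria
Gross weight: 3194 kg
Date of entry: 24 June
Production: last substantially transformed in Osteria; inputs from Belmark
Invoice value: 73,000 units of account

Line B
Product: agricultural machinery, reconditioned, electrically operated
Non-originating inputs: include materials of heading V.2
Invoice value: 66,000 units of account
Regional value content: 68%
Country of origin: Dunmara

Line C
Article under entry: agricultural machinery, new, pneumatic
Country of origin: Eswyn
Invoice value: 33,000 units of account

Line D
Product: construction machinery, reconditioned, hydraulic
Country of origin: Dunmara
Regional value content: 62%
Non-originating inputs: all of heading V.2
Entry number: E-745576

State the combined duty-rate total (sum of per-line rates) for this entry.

Line A: construction → V.1; electrically operated → V.1.1; as parts → V.1.1.2. Scheduled 36%. Osteria agreement on V.2.3.2: V.1.1.2 not covered. → 36%.
Line B: agricultural → V.2; electrically operated → V.2.1; reconditioned → V.2.1.2. Scheduled 7%. Dunmara agreement on V.2.1: CTH not met; Dunmara agreement on V.1.1.3: V.2.1.2 not covered. → 7%.
Line C: agricultural → V.2; pneumatic → V.2.2; new → V.2.2.2. Scheduled 26%. No special measure applies. → 26%.
Line D: construction → V.1; hydraulic → V.1.3; reconditioned → V.1.3.2. Scheduled 32%. Dunmara agreement on V.2.1: V.1.3.2 not covered; Dunmara agreement on V.1.1.3: V.1.3.2 not covered. → 32%.
Sum: 36% + 7% + 26% + 32% = 101%.

101%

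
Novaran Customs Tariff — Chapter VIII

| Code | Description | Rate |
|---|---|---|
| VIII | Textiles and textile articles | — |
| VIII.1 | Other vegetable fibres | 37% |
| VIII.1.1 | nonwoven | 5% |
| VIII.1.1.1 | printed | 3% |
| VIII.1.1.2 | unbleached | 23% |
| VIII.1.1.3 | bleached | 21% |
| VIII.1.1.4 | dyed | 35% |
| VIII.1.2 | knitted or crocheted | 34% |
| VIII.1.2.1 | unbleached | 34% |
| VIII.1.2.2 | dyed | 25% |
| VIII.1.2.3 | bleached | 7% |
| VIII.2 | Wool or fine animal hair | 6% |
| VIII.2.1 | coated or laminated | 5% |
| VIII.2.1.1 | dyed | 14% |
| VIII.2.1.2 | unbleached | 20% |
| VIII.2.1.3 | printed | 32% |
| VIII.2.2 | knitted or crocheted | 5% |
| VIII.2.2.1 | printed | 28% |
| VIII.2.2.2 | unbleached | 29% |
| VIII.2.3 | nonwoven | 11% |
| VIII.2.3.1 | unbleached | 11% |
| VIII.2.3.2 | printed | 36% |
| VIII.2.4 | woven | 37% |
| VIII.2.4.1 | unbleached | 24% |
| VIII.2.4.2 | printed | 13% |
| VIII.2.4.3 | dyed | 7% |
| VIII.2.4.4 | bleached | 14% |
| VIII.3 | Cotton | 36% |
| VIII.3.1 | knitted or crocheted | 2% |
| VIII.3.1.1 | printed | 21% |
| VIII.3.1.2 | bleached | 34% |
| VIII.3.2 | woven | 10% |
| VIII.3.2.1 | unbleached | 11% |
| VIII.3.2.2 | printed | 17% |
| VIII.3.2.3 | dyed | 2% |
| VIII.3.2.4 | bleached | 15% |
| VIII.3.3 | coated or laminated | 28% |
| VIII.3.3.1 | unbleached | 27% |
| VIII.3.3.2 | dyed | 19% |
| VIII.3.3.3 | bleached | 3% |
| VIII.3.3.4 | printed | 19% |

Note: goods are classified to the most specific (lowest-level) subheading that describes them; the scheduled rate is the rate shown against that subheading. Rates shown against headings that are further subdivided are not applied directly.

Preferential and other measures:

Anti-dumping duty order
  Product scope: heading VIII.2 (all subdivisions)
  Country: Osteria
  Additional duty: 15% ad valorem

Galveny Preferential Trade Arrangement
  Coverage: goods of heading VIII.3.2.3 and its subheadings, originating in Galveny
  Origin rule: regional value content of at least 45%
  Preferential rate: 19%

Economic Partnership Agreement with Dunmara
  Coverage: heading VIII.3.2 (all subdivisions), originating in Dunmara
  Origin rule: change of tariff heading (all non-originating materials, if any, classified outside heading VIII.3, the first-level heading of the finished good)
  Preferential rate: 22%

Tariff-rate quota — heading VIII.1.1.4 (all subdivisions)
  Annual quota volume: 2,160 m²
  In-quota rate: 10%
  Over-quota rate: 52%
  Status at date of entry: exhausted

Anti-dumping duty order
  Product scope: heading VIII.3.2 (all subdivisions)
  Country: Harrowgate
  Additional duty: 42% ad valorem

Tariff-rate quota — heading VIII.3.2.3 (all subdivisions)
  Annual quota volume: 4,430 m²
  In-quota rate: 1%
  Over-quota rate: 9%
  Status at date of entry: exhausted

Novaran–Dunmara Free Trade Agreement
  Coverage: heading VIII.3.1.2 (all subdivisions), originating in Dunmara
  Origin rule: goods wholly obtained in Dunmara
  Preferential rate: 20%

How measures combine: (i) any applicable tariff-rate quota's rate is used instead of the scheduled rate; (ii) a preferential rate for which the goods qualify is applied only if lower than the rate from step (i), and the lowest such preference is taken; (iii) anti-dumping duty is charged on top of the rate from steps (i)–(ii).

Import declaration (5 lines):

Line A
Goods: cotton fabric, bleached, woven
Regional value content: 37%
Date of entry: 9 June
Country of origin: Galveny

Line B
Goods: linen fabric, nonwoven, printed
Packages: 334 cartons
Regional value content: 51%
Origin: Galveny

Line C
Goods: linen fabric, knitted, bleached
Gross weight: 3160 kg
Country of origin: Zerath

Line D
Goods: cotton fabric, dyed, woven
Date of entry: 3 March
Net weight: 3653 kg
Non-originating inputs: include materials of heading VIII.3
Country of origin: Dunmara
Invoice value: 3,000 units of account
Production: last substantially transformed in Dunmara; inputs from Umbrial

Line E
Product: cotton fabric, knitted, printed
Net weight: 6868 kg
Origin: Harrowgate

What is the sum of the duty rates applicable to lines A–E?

55%

Line A: cotton → VIII.3; woven → VIII.3.2; bleached → VIII.3.2.4. Scheduled 15%. Galveny agreement on VIII.3.2.3: VIII.3.2.4 not covered. → 15%.
Line B: linen → VIII.1; nonwoven → VIII.1.1; printed → VIII.1.1.1. Scheduled 3%. Galveny agreement on VIII.3.2.3: VIII.1.1.1 not covered. → 3%.
Line C: linen → VIII.1; knitted → VIII.1.2; bleached → VIII.1.2.3. Scheduled 7%. No special measure applies. → 7%.
Line D: cotton → VIII.3; woven → VIII.3.2; dyed → VIII.3.2.3. Scheduled 2%. quota on VIII.3.2.3 exhausted → over-quota 9%; Dunmara agreement on VIII.3.2: CTH not met; Dunmara agreement on VIII.3.1.2: VIII.3.2.3 not covered. → 9%.
Line E: cotton → VIII.3; knitted → VIII.3.1; printed → VIII.3.1.1. Scheduled 21%. No special measure applies. → 21%.
Sum: 15% + 3% + 7% + 9% + 21% = 55%.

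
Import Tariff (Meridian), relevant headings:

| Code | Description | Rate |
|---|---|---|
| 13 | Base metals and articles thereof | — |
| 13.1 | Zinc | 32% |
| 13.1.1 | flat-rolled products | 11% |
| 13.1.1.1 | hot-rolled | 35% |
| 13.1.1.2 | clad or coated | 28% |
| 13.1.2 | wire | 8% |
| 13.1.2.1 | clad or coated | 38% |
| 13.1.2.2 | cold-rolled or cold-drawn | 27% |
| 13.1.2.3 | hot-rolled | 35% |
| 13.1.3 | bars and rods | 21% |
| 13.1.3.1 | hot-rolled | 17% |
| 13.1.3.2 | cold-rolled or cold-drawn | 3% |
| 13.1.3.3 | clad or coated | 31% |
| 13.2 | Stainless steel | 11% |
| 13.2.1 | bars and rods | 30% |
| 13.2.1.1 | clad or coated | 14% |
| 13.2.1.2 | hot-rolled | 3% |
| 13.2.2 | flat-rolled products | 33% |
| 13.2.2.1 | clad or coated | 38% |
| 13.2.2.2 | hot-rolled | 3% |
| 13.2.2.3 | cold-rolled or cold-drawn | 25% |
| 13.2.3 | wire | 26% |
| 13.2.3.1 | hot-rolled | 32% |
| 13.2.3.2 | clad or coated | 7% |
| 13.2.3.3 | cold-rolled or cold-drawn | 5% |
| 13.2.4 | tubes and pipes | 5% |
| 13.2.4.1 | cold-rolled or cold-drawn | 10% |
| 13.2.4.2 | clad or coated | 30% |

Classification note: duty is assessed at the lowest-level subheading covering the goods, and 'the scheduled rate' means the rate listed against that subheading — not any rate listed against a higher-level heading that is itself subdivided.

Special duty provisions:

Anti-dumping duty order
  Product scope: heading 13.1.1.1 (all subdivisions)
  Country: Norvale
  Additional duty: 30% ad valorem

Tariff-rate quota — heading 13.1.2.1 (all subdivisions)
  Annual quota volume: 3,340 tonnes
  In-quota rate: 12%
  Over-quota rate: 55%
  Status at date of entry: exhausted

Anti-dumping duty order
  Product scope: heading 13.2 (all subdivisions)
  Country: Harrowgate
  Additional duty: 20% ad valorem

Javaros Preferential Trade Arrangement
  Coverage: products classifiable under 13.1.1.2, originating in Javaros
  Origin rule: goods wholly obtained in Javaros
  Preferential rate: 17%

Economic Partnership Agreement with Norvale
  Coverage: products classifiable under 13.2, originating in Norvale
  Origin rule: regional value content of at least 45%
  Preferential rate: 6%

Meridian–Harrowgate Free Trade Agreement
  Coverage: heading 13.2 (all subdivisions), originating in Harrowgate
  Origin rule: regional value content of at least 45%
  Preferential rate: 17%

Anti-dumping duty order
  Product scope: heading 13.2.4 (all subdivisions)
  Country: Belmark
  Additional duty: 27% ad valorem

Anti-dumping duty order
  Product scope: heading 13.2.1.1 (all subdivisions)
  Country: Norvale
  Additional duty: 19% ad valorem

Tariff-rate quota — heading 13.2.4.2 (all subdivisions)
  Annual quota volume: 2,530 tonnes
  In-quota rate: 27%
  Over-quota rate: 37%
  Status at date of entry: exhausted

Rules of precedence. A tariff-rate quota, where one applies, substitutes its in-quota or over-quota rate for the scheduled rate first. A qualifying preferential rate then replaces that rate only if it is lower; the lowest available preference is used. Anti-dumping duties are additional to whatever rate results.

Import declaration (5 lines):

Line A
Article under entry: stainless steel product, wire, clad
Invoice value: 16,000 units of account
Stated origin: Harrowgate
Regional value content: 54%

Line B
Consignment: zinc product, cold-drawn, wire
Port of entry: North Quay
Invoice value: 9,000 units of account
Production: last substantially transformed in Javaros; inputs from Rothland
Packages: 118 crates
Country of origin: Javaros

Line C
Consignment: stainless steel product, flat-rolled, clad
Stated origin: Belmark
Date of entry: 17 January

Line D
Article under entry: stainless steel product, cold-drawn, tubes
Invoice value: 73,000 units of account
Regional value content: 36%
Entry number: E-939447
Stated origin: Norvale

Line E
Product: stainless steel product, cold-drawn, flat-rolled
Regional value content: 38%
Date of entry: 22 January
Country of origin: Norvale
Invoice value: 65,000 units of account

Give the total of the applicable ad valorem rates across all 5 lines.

127%

Line A: stainless steel → 13.2; wire → 13.2.3; clad → 13.2.3.2. Scheduled 7%. Harrowgate agreement on 13.2: RVC ≥ 45% → 17% available; preference 17% not lower than 7% → no reduction; anti-dumping (Harrowgate, 13.2): +20%; total 7% + 20% = 27%. → 27%.
Line B: zinc → 13.1; wire → 13.1.2; cold-drawn → 13.1.2.2. Scheduled 27%. Javaros agreement on 13.1.1.2: 13.1.2.2 not covered. → 27%.
Line C: stainless steel → 13.2; flat-rolled → 13.2.2; clad → 13.2.2.1. Scheduled 38%. No special measure applies. → 38%.
Line D: stainless steel → 13.2; tubes → 13.2.4; cold-drawn → 13.2.4.1. Scheduled 10%. Norvale agreement on 13.2: RVC < 45%. → 10%.
Line E: stainless steel → 13.2; flat-rolled → 13.2.2; cold-drawn → 13.2.2.3. Scheduled 25%. Norvale agreement on 13.2: RVC < 45%. → 25%.
Sum: 27% + 27% + 38% + 10% + 25% = 127%.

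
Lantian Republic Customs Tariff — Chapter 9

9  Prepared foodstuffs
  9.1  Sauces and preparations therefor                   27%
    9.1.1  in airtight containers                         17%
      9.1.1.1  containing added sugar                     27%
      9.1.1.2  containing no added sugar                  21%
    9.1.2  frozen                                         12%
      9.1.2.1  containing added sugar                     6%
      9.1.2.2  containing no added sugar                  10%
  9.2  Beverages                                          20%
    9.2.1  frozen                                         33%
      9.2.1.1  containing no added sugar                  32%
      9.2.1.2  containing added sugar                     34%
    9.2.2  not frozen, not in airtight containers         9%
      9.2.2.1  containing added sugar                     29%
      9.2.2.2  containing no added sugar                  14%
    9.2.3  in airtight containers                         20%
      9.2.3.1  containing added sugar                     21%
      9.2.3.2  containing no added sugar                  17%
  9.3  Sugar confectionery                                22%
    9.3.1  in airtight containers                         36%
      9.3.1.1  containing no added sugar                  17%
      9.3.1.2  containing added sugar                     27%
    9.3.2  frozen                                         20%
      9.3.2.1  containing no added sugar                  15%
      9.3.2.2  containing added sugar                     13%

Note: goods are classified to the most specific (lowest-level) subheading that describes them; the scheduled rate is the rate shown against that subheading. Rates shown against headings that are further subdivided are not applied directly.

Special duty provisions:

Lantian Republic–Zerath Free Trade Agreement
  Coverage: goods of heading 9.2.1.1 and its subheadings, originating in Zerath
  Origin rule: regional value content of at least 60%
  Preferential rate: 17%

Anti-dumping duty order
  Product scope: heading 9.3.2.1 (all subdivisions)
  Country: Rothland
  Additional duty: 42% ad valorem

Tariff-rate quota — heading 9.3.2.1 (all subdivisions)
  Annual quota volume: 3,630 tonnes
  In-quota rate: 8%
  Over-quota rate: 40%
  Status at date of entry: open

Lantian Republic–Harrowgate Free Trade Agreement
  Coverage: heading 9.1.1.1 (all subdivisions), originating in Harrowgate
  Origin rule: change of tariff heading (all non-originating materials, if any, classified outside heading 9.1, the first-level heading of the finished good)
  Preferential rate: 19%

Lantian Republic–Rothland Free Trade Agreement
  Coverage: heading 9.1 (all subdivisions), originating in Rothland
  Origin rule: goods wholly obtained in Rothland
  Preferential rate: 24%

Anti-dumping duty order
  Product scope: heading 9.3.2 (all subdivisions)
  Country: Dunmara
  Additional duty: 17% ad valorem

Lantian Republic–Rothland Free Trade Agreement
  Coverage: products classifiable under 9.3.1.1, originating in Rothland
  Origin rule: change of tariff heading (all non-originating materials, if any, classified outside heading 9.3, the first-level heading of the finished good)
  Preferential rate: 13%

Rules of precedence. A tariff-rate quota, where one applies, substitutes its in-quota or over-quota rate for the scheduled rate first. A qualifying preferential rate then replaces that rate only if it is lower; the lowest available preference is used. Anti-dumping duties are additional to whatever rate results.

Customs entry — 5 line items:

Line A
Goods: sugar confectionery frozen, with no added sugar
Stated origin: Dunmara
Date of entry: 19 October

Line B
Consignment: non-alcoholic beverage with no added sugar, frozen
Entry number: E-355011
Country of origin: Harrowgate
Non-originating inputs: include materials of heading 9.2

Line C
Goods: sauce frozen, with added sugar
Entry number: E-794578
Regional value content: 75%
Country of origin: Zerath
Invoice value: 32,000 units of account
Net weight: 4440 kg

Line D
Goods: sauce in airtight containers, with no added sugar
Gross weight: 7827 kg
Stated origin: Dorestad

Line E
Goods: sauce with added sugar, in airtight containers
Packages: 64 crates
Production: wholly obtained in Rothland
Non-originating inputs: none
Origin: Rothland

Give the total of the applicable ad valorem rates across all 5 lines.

Line A: sugar confectionery → 9.3; frozen → 9.3.2; with no added sugar → 9.3.2.1. Scheduled 15%. quota on 9.3.2.1 open → in-quota 8%; anti-dumping (Dunmara, 9.3.2): +17%; total 8% + 17% = 25%. → 25%.
Line B: non-alcoholic beverage → 9.2; frozen → 9.2.1; with no added sugar → 9.2.1.1. Scheduled 32%. Harrowgate agreement on 9.1.1.1: 9.2.1.1 not covered. → 32%.
Line C: sauce → 9.1; frozen → 9.1.2; with added sugar → 9.1.2.1. Scheduled 6%. Zerath agreement on 9.2.1.1: 9.1.2.1 not covered. → 6%.
Line D: sauce → 9.1; in airtight containers → 9.1.1; with no added sugar → 9.1.1.2. Scheduled 21%. No special measure applies. → 21%.
Line E: sauce → 9.1; in airtight containers → 9.1.1; with added sugar → 9.1.1.1. Scheduled 27%. Rothland agreement on 9.1: wholly obtained → 24% available; Rothland agreement on 9.3.1.1: 9.1.1.1 not covered; preferential 24%. → 24%.
Sum: 25% + 32% + 6% + 21% + 24% = 108%.

108%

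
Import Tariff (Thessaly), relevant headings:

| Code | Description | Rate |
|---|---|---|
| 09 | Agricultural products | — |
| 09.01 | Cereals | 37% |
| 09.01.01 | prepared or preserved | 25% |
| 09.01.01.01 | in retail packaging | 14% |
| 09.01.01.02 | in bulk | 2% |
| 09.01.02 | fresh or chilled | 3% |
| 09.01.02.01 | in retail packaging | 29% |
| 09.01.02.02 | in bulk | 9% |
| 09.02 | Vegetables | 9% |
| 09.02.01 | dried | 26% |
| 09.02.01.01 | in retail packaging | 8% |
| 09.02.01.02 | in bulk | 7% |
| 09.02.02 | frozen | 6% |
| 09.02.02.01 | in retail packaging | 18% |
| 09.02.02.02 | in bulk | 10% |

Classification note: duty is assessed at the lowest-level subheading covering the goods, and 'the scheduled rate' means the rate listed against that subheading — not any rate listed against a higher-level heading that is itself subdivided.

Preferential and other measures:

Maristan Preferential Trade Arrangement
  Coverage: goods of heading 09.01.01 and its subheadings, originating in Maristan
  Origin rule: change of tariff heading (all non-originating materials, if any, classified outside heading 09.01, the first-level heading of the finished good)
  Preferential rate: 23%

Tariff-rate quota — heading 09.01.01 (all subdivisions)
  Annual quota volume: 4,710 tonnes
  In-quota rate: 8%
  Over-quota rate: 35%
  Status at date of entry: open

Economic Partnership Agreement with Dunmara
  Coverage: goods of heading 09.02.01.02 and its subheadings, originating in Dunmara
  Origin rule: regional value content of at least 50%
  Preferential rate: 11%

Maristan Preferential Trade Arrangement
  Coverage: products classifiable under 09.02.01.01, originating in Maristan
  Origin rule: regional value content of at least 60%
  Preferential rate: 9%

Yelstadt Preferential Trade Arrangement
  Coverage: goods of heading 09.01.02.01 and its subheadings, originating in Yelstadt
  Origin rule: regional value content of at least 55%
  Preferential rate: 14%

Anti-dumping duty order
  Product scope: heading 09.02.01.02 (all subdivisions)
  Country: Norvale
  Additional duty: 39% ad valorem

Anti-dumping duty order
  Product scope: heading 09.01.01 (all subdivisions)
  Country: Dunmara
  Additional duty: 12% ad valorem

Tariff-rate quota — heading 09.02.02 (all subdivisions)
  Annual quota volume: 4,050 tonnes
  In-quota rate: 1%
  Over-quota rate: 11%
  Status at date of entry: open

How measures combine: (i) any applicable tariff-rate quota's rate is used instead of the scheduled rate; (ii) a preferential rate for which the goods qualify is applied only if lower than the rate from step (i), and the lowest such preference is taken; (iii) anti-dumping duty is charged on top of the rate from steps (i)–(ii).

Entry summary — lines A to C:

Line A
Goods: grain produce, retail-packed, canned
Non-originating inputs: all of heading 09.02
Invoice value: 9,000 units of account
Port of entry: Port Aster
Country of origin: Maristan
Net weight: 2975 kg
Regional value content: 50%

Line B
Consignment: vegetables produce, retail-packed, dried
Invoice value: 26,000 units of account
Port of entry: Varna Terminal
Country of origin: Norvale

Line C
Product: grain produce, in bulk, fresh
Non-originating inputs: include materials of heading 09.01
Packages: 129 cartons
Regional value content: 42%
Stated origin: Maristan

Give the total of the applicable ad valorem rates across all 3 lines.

25%

Line A: grain → 09.01; canned → 09.01.01; retail-packed → 09.01.01.01. Scheduled 14%. quota on 09.01.01 open → in-quota 8%; Maristan agreement on 09.01.01: CTH met → 23% available; Maristan agreement on 09.02.01.01: 09.01.01.01 not covered; preference 23% not lower than 8% → no reduction. → 8%.
Line B: vegetables → 09.02; dried → 09.02.01; retail-packed → 09.02.01.01. Scheduled 8%. No special measure applies. → 8%.
Line C: grain → 09.01; fresh → 09.01.02; in bulk → 09.01.02.02. Scheduled 9%. Maristan agreement on 09.01.01: 09.01.02.02 not covered; Maristan agreement on 09.02.01.01: 09.01.02.02 not covered. → 9%.
Sum: 8% + 8% + 9% = 25%.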